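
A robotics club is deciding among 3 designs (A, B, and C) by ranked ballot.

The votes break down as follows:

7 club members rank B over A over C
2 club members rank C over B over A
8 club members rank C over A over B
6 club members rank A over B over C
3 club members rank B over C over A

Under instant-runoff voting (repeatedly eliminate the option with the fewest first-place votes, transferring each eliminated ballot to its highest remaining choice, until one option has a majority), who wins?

B

Round 1: B 10, C 10, A 6. A has the fewest and is eliminated.
Round 2: B 16, C 10. B has a majority.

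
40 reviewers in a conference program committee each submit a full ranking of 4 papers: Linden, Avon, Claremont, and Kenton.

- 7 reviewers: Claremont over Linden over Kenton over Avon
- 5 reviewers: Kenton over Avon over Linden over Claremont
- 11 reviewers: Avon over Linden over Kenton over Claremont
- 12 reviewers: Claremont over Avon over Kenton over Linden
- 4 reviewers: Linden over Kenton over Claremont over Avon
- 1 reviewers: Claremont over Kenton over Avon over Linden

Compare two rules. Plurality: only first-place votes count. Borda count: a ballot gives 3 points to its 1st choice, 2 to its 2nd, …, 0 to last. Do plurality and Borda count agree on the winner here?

Plurality first-place counts: Linden 4, Avon 11, Claremont 20, Kenton 5 → Claremont.
Borda totals: Linden 53, Avon 68, Claremont 64, Kenton 55 → Avon.
The two rules disagree: plurality picks Claremont, Borda picks Avon.

No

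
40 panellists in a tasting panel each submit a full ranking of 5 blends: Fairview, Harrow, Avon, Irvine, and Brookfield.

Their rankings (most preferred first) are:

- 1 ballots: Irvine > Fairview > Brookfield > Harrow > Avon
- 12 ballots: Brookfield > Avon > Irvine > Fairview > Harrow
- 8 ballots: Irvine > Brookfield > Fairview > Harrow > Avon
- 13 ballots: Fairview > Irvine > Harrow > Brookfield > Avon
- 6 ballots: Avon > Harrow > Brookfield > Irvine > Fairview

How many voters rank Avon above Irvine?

18

Ballots ranking Avon above Irvine: 12+6 = 18.
Ballots ranking Irvine above Avon: 1+8+13 = 22.
So 18 of 40 voters prefer Avon to Irvine.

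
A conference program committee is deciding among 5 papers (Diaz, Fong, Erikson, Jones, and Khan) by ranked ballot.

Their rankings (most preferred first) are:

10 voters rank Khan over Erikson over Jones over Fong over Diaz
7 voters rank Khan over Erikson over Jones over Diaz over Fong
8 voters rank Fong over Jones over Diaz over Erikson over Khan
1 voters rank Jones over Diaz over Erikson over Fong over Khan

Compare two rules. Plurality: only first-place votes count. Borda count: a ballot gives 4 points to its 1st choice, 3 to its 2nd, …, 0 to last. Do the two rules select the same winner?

Plurality first-place counts: Diaz 0, Fong 8, Erikson 0, Jones 1, Khan 17 → Khan.
Borda totals: Diaz 26, Fong 43, Erikson 61, Jones 62, Khan 68 → Khan.
The two rules agree on Khan.

Yes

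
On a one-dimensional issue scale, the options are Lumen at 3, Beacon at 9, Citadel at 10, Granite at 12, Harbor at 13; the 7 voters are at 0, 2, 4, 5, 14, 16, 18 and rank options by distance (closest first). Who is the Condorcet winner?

Lumen

With single-peaked preferences on a line, the Condorcet winner is the candidate closest to the median voter.
The median voter (position 5) is closest to Lumen at 3.
Check: Lumen vs Granite — voters closer to Lumen: 4 of 7.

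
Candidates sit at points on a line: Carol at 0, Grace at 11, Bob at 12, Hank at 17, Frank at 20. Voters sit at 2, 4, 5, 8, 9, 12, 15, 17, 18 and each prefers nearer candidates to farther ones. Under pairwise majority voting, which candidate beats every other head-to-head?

Grace

With single-peaked preferences on a line, the Condorcet winner is the candidate closest to the median voter.
The median voter (position 9) is closest to Grace at 11.
Check: Grace vs Frank — voters closer to Grace: 7 of 9.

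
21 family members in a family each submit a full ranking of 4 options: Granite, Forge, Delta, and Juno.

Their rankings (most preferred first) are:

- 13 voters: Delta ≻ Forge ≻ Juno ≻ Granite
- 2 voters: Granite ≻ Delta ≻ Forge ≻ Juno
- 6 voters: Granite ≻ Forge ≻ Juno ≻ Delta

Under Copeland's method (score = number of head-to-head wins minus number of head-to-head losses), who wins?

Pairwise results:
  Granite vs Forge: Forge wins 13–8.
  Granite vs Delta: Delta wins 13–8.
  Granite vs Juno: Juno wins 13–8.
  Forge vs Delta: Delta wins 15–6.
  Forge vs Juno: Forge wins 21–0.
  Delta vs Juno: Delta wins 15–6.
Copeland scores (wins − losses):
  Granite: 0 − 3 = -3
  Forge: 2 − 1 = 1
  Delta: 3 − 0 = 3
  Juno: 1 − 2 = -1
Delta has the best Copeland score.

Delta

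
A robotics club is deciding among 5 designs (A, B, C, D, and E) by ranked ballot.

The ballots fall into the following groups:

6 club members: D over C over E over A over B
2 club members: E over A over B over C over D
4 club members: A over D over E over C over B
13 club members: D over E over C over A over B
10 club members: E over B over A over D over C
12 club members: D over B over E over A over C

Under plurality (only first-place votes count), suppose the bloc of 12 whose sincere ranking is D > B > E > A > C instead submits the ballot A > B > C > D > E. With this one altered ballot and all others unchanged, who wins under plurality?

D

First-place totals with the altered ballot: A 16, B 0, C 0, D 19, E 12.
The winner is unchanged: still D.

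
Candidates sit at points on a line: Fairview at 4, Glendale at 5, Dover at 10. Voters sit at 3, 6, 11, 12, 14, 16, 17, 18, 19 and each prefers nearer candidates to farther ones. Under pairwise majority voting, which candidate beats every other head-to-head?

Dover

With single-peaked preferences on a line, the Condorcet winner is the candidate closest to the median voter.
The median voter (position 14) is closest to Dover at 10.
Check: Dover vs Fairview — voters closer to Dover: 7 of 9.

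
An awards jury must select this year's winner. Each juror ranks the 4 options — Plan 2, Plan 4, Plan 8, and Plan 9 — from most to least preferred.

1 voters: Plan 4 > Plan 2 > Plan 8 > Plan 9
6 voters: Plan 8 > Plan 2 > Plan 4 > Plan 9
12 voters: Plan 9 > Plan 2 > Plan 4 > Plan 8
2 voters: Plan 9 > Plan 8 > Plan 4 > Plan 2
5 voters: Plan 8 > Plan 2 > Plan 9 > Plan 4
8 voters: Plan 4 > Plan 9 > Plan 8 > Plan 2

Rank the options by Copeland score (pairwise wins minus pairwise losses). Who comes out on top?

Plan 9

Pairwise results:
  Plan 2 vs Plan 4: Plan 2 wins 23–11.
  Plan 2 vs Plan 8: Plan 8 wins 21–13.
  Plan 2 vs Plan 9: Plan 9 wins 22–12.
  Plan 4 vs Plan 8: Plan 4 wins 21–13.
  Plan 4 vs Plan 9: Plan 9 wins 19–15.
  Plan 8 vs Plan 9: Plan 9 wins 22–12.
Copeland scores (wins − losses):
  Plan 2: 1 − 2 = -1
  Plan 4: 1 − 2 = -1
  Plan 8: 1 − 2 = -1
  Plan 9: 3 − 0 = 3
Plan 9 has the best Copeland score.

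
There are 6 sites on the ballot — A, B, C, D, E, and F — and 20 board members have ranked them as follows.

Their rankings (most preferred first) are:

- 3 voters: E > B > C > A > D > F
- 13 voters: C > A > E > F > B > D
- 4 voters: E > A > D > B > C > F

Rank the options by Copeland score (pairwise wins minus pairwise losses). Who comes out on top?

C

Pairwise results:
  A vs B: A wins 17–3.
  A vs C: C wins 16–4.
  A vs D: A wins 20–0.
  A vs E: A wins 13–7.
  A vs F: A wins 20–0.
  B vs C: C wins 13–7.
  B vs D: B wins 16–4.
  B vs E: E wins 20–0.
  B vs F: F wins 13–7.
  C vs D: C wins 16–4.
  C vs E: C wins 13–7.
  C vs F: C wins 20–0.
  D vs E: E wins 20–0.
  D vs F: F wins 13–7.
  E vs F: E wins 20–0.
Copeland scores (wins − losses):
  A: 4 − 1 = 3
  B: 1 − 4 = -3
  C: 5 − 0 = 5
  D: 0 − 5 = -5
  E: 3 − 2 = 1
  F: 2 − 3 = -1
C has the best Copeland score.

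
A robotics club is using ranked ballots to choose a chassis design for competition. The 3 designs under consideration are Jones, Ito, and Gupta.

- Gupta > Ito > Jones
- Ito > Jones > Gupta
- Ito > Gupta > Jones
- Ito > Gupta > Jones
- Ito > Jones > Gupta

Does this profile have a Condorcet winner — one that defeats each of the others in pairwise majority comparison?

Head-to-head results (5 voters total):
Jones vs Ito: Ito wins 5–0.
Jones vs Gupta: Gupta wins 3–2.
Ito vs Gupta: Ito wins 4–1.
Ito beats each rival — Jones (5–0), Gupta (4–1) — so Ito is the Condorcet winner.

Yes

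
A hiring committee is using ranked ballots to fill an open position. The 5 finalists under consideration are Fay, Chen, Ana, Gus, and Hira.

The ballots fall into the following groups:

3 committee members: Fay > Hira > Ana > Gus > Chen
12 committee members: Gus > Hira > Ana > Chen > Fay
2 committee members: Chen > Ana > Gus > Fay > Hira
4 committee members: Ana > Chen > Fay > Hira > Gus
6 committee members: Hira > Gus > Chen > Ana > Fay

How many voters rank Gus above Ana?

18

Ballots ranking Gus above Ana: 12+6 = 18.
Ballots ranking Ana above Gus: 3+2+4 = 9.
So 18 of 27 voters prefer Gus to Ana.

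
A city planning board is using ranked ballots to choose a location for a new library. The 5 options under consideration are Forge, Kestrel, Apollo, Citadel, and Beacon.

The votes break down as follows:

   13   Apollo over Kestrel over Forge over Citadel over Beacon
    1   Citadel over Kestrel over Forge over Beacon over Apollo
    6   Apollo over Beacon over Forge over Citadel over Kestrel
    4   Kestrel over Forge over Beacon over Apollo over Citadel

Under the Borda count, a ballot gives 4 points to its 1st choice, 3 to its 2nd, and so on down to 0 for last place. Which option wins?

Apollo

Borda scores:
  Forge: 13·2 + 2 + 6·2 + 4·3 = 52
  Kestrel: 13·3 + 3 + 6·0 + 4·4 = 58
  Apollo: 13·4 + 0 + 6·4 + 4·1 = 80
  Citadel: 13·1 + 4 + 6·1 + 4·0 = 23
  Beacon: 13·0 + 1 + 6·3 + 4·2 = 27
Apollo has the highest total.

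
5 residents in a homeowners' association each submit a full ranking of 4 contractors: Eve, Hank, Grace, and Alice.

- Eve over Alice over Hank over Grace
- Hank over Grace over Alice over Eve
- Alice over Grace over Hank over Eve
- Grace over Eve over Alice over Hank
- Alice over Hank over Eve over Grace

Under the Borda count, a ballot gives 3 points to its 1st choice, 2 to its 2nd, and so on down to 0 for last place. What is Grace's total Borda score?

Borda scores:
  Eve: 3 + 0 + 0 + 2 + 1 = 6
  Hank: 1 + 3 + 1 + 0 + 2 = 7
  Grace: 0 + 2 + 2 + 3 + 0 = 7
  Alice: 2 + 1 + 3 + 1 + 3 = 10

7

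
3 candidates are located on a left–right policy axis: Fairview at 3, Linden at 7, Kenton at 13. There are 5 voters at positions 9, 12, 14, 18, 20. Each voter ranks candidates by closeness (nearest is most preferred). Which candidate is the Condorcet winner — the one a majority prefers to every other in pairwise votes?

With single-peaked preferences on a line, the Condorcet winner is the candidate closest to the median voter.
The median voter (position 14) is closest to Kenton at 13.
Check: Kenton vs Fairview — voters closer to Kenton: 5 of 5.

Kenton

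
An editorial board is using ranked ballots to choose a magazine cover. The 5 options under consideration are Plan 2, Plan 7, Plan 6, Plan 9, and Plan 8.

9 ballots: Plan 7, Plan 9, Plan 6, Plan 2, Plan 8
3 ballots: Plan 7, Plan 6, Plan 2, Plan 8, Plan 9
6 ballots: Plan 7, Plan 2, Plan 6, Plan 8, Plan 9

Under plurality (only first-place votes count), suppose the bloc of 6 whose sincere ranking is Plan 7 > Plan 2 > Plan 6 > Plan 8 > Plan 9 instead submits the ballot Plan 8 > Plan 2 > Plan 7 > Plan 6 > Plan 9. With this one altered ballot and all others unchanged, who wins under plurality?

Plan 7

First-place totals with the altered ballot: Plan 2 0, Plan 7 12, Plan 6 0, Plan 9 0, Plan 8 6.
The winner is unchanged: still Plan 7.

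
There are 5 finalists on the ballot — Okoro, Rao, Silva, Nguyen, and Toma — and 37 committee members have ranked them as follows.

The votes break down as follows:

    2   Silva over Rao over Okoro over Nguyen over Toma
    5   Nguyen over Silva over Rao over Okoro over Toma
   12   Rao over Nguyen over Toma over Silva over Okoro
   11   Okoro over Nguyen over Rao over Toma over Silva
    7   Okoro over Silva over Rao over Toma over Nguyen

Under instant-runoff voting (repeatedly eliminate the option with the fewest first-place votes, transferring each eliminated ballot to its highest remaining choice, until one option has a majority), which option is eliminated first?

Toma

Round 1: Okoro 18, Rao 12, Nguyen 5, Silva 2, Toma 0. Toma has the fewest and is eliminated.
Round 2: Okoro 18, Rao 12, Nguyen 5, Silva 2. Silva has the fewest and is eliminated.
Round 3: Okoro 18, Rao 14, Nguyen 5. Nguyen has the fewest and is eliminated.
Round 4: Rao 19, Okoro 18. Rao has a majority.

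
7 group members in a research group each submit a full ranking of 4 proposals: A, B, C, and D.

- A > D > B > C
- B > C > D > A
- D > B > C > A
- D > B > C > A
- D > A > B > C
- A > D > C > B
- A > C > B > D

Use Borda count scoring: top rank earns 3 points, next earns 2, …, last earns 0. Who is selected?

Borda scores:
  A: 3 + 0 + 0 + 0 + 2 + 3 + 3 = 11
  B: 1 + 3 + 2 + 2 + 1 + 0 + 1 = 10
  C: 0 + 2 + 1 + 1 + 0 + 1 + 2 = 7
  D: 2 + 1 + 3 + 3 + 3 + 2 + 0 = 14
D has the highest total.

D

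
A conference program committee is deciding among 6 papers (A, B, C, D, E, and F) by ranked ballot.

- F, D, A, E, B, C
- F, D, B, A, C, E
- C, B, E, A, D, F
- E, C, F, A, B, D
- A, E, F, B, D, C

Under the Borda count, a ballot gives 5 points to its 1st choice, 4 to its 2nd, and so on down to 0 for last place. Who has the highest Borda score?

Borda scores:
  A: 3 + 2 + 2 + 2 + 5 = 14
  B: 1 + 3 + 4 + 1 + 2 = 11
  C: 0 + 1 + 5 + 4 + 0 = 10
  D: 4 + 4 + 1 + 0 + 1 = 10
  E: 2 + 0 + 3 + 5 + 4 = 14
  F: 5 + 5 + 0 + 3 + 3 = 16
F has the highest total.

F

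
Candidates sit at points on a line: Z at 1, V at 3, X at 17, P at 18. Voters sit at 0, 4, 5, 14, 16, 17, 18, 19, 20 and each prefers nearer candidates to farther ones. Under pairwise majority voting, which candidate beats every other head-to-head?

X

With single-peaked preferences on a line, the Condorcet winner is the candidate closest to the median voter.
The median voter (position 16) is closest to X at 17.
Check: X vs V — voters closer to X: 6 of 9.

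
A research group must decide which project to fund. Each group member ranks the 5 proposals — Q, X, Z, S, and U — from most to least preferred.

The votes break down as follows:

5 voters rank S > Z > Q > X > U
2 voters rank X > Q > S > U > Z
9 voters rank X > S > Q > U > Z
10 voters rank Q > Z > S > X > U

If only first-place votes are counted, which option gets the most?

First-place vote totals:
  Q: 10
  X: 11
  Z: 0
  S: 5
  U: 0
X has the most first-place votes.

X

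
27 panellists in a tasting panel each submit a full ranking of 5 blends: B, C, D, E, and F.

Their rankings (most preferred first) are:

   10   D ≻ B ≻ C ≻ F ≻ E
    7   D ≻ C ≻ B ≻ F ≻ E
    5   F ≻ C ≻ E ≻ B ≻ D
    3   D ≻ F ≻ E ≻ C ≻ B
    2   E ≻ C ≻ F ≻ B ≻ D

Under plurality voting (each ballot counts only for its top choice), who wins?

First-place vote totals:
  B: 0
  C: 0
  D: 20
  E: 2
  F: 5
D has the most first-place votes.

D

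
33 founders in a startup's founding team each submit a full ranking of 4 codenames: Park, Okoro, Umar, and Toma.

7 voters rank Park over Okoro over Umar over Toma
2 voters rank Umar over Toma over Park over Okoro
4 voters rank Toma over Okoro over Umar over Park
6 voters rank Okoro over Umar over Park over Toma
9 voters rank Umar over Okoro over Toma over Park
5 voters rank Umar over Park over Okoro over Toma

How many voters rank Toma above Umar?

4

Ballots ranking Toma above Umar: 4.
Ballots ranking Umar above Toma: 7+2+6+9+5 = 29.
So 4 of 33 voters prefer Toma to Umar.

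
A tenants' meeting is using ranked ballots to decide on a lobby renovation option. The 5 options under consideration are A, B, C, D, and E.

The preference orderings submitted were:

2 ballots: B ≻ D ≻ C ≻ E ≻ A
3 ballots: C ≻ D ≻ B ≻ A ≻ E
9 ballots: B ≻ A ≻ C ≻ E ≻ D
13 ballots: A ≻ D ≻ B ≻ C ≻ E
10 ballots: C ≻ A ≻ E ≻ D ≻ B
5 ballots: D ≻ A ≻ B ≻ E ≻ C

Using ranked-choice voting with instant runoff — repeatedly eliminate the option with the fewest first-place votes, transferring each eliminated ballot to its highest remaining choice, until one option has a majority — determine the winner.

Round 1: A 13, C 13, B 11, D 5, E 0. E has the fewest and is eliminated.
Round 2: A 13, C 13, B 11, D 5. D has the fewest and is eliminated.
Round 3: A 18, C 13, B 11. B has the fewest and is eliminated.
Round 4: A 27, C 15. A has a majority.

A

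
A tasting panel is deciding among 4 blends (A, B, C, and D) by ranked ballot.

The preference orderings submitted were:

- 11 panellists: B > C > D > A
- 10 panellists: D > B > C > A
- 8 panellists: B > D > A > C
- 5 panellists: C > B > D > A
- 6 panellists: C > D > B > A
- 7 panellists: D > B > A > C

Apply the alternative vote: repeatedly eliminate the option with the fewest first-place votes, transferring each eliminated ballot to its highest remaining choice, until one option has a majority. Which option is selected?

B

Round 1: B 19, D 17, C 11, A 0. A has the fewest and is eliminated.
Round 2: B 19, D 17, C 11. C has the fewest and is eliminated.
Round 3: B 24, D 23. B has a majority.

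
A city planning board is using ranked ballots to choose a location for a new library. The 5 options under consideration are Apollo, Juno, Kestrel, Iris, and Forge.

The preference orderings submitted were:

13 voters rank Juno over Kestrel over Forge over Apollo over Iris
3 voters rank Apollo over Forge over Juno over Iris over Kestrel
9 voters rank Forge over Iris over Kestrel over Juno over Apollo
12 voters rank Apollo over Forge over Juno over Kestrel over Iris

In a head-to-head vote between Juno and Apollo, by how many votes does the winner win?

Ballots ranking Juno above Apollo: 13+9 = 22.
Ballots ranking Apollo above Juno: 3+12 = 15.
Juno wins 22–15, a margin of 7.

7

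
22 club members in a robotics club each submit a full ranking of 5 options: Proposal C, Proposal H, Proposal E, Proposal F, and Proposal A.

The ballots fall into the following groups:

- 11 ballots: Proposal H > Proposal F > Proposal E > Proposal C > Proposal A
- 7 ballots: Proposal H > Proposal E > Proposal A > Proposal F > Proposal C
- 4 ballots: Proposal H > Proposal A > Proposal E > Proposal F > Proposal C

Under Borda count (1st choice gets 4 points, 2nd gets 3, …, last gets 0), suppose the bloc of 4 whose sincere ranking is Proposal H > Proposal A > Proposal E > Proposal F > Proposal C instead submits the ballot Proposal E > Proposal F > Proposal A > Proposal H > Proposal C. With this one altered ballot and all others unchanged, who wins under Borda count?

Borda totals with the altered ballot: Proposal C 11, Proposal H 76, Proposal E 59, Proposal F 52, Proposal A 22.
The winner is unchanged: still Proposal H.

Proposal H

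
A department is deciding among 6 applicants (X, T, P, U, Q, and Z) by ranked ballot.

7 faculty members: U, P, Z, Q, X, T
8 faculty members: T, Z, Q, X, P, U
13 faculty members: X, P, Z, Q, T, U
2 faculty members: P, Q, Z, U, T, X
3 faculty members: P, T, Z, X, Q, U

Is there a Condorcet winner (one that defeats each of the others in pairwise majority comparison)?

No

Head-to-head results (33 voters total):
X vs T: X wins 20–13.
X vs P: X wins 21–12.
X vs U: X wins 24–9.
X vs Q: Q wins 17–16.
X vs Z: Z wins 20–13.
T vs P: P wins 25–8.
T vs U: T wins 24–9.
T vs Q: Q wins 22–11.
T vs Z: Z wins 22–11.
P vs U: P wins 26–7.
P vs Q: P wins 25–8.
P vs Z: P wins 25–8.
U vs Q: Q wins 26–7.
U vs Z: Z wins 26–7.
Q vs Z: Z wins 31–2.
No candidate beats all others: X beats P beats Q beats X, a majority cycle.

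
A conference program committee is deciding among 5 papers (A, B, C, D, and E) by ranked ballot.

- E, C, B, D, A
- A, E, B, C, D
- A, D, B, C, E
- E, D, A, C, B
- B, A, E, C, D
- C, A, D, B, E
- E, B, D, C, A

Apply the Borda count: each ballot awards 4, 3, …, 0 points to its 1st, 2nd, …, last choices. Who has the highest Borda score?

E

Borda scores:
  A: 0 + 4 + 4 + 2 + 3 + 3 + 0 = 16
  B: 2 + 2 + 2 + 0 + 4 + 1 + 3 = 14
  C: 3 + 1 + 1 + 1 + 1 + 4 + 1 = 12
  D: 1 + 0 + 3 + 3 + 0 + 2 + 2 = 11
  E: 4 + 3 + 0 + 4 + 2 + 0 + 4 = 17
E has the highest total.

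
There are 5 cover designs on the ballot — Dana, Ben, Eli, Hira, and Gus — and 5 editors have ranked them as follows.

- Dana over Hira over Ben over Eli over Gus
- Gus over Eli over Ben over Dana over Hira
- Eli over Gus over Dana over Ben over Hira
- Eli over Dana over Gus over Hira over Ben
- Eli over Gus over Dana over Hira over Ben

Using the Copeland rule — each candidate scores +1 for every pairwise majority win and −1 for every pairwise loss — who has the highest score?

Pairwise results:
  Dana vs Ben: Dana wins 4–1.
  Dana vs Eli: Eli wins 4–1.
  Dana vs Hira: Dana wins 5–0.
  Dana vs Gus: Gus wins 3–2.
  Ben vs Eli: Eli wins 4–1.
  Ben vs Hira: Hira wins 3–2.
  Ben vs Gus: Gus wins 4–1.
  Eli vs Hira: Eli wins 4–1.
  Eli vs Gus: Eli wins 4–1.
  Hira vs Gus: Gus wins 4–1.
Copeland scores (wins − losses):
  Dana: 2 − 2 = 0
  Ben: 0 − 4 = -4
  Eli: 4 − 0 = 4
  Hira: 1 − 3 = -2
  Gus: 3 − 1 = 2
Eli has the best Copeland score.

Eli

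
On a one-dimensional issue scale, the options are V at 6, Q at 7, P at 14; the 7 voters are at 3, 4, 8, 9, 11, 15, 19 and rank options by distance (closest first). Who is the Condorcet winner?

With single-peaked preferences on a line, the Condorcet winner is the candidate closest to the median voter.
The median voter (position 9) is closest to Q at 7.
Check: Q vs V — voters closer to Q: 5 of 7.

Q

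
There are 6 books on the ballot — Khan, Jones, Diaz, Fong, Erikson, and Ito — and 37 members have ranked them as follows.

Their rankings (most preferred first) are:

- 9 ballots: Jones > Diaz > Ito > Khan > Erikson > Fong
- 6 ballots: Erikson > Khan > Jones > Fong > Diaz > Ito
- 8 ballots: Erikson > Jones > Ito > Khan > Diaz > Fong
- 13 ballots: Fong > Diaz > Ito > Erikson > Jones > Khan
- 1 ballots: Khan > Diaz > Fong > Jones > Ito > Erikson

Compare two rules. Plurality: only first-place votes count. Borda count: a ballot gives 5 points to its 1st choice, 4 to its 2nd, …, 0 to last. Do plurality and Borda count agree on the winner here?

No

Plurality first-place counts: Khan 1, Jones 9, Diaz 0, Fong 13, Erikson 14, Ito 0 → Erikson.
Borda totals: Khan 63, Jones 110, Diaz 106, Fong 80, Erikson 105, Ito 91 → Jones.
The two rules disagree: plurality picks Erikson, Borda picks Jones.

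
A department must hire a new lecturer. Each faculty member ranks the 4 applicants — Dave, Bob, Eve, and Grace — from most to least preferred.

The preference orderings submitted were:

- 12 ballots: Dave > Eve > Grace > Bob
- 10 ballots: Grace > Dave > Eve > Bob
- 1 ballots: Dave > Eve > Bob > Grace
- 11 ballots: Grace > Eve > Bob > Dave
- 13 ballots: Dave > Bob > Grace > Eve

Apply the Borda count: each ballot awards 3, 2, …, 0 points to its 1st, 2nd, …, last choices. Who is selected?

Borda scores:
  Dave: 12·3 + 10·2 + 3 + 11·0 + 13·3 = 98
  Bob: 12·0 + 10·0 + 1 + 11·1 + 13·2 = 38
  Eve: 12·2 + 10·1 + 2 + 11·2 + 13·0 = 58
  Grace: 12·1 + 10·3 + 0 + 11·3 + 13·1 = 88
Dave has the highest total.

Dave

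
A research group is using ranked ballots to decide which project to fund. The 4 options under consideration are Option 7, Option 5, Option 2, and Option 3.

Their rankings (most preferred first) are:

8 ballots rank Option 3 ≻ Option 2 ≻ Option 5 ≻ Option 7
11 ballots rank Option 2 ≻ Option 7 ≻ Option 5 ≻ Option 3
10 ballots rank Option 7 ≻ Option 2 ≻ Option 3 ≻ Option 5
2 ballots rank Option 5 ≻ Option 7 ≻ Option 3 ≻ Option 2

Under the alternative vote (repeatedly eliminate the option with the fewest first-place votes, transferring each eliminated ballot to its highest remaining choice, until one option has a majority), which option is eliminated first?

Option 5

Round 1: Option 2 11, Option 7 10, Option 3 8, Option 5 2. Option 5 has the fewest and is eliminated.
Round 2: Option 7 12, Option 2 11, Option 3 8. Option 3 has the fewest and is eliminated.
Round 3: Option 2 19, Option 7 12. Option 2 has a majority.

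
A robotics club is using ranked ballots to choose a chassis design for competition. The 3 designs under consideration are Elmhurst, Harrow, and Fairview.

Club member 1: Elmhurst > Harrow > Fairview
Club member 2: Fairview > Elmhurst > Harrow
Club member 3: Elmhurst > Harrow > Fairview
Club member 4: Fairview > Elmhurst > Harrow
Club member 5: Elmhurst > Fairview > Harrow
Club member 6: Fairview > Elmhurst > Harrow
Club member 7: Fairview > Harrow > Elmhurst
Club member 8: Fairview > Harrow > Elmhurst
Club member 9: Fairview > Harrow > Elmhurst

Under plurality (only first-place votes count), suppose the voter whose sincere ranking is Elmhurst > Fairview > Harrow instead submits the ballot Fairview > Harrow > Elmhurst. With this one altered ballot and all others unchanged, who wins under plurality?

First-place totals with the altered ballot: Elmhurst 2, Harrow 0, Fairview 7.
The winner is unchanged: still Fairview.

Fairview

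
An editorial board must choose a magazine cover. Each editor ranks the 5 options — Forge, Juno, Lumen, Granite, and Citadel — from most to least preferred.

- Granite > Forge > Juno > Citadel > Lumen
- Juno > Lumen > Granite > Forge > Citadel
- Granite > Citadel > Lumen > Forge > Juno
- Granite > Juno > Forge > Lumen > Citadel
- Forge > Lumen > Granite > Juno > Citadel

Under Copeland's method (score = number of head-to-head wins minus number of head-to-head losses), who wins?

Pairwise results:
  Forge vs Juno: Forge wins 3–2.
  Forge vs Lumen: Forge wins 3–2.
  Forge vs Granite: Granite wins 4–1.
  Forge vs Citadel: Forge wins 4–1.
  Juno vs Lumen: Juno wins 3–2.
  Juno vs Granite: Granite wins 4–1.
  Juno vs Citadel: Juno wins 4–1.
  Lumen vs Granite: Granite wins 3–2.
  Lumen vs Citadel: Lumen wins 3–2.
  Granite vs Citadel: Granite wins 5–0.
Copeland scores (wins − losses):
  Forge: 3 − 1 = 2
  Juno: 2 − 2 = 0
  Lumen: 1 − 3 = -2
  Granite: 4 − 0 = 4
  Citadel: 0 − 4 = -4
Granite has the best Copeland score.

Granite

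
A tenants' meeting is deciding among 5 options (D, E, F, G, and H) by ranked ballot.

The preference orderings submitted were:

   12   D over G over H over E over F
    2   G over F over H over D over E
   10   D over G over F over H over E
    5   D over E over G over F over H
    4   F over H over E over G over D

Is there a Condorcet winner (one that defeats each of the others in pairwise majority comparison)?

Yes

Head-to-head results (33 voters total):
D vs E: D wins 29–4.
D vs F: D wins 27–6.
D vs G: D wins 27–6.
D vs H: D wins 27–6.
E vs F: E wins 17–16.
E vs G: G wins 24–9.
E vs H: H wins 28–5.
F vs G: G wins 29–4.
F vs H: F wins 21–12.
G vs H: G wins 29–4.
D beats each rival — E (29–4), F (27–6), G (27–6), H (27–6) — so D is the Condorcet winner.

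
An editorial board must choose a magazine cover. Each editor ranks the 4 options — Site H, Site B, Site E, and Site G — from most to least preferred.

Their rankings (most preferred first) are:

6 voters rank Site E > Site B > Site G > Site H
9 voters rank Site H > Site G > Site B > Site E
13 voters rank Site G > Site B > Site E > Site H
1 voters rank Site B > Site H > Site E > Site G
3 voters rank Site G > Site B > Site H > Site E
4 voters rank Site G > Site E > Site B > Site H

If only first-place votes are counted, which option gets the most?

Site G

First-place vote totals:
  Site H: 9
  Site B: 1
  Site E: 6
  Site G: 20
Site G has the most first-place votes.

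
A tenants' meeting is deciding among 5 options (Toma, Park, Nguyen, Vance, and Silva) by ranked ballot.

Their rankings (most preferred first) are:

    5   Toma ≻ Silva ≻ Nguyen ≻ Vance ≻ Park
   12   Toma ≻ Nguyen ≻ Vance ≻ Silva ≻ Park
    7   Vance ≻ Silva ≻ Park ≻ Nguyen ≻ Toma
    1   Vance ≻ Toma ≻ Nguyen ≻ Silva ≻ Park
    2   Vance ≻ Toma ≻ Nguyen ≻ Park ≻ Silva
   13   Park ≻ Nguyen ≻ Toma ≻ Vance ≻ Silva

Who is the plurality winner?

Toma

First-place vote totals:
  Toma: 17
  Park: 13
  Nguyen: 0
  Vance: 10
  Silva: 0
Toma has the most first-place votes.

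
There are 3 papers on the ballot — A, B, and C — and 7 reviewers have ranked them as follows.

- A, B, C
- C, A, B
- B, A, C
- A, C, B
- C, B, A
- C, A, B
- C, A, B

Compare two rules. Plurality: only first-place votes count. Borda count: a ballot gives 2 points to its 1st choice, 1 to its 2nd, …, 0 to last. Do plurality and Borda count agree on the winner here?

Plurality first-place counts: A 2, B 1, C 4 → C.
Borda totals: A 8, B 4, C 9 → C.
The two rules agree on C.

Yes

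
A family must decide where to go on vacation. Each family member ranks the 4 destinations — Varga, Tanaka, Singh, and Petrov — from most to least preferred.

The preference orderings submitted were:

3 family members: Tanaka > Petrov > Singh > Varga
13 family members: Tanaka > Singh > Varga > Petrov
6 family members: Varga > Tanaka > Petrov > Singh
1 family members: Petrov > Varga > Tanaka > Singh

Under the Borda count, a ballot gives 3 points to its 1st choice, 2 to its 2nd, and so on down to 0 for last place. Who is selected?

Borda scores:
  Varga: 3·0 + 13·1 + 6·3 + 2 = 33
  Tanaka: 3·3 + 13·3 + 6·2 + 1 = 61
  Singh: 3·1 + 13·2 + 6·0 + 0 = 29
  Petrov: 3·2 + 13·0 + 6·1 + 3 = 15
Tanaka has the highest total.

Tanaka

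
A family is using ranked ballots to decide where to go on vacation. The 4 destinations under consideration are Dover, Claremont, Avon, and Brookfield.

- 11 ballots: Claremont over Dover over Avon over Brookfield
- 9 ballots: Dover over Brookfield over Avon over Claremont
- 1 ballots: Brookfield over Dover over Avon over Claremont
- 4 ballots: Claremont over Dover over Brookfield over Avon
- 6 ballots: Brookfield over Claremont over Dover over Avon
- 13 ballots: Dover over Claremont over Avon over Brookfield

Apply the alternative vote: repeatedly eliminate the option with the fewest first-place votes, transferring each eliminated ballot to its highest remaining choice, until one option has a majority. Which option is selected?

Dover

Round 1: Dover 22, Claremont 15, Brookfield 7, Avon 0. Avon has the fewest and is eliminated.
Round 2: Dover 22, Claremont 15, Brookfield 7. Brookfield has the fewest and is eliminated.
Round 3: Dover 23, Claremont 21. Dover has a majority.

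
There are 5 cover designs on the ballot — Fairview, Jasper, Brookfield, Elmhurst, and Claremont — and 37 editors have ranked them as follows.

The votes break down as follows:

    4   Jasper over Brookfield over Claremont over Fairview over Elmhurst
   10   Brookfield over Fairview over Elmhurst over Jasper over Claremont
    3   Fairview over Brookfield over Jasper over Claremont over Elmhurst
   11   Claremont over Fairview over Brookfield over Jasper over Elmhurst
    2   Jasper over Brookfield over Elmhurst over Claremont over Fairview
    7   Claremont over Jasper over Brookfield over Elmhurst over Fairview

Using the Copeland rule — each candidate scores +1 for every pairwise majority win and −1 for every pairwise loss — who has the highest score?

Pairwise results:
  Fairview vs Jasper: Fairview wins 24–13.
  Fairview vs Brookfield: Brookfield wins 23–14.
  Fairview vs Elmhurst: Fairview wins 28–9.
  Fairview vs Claremont: Claremont wins 24–13.
  Jasper vs Brookfield: Brookfield wins 24–13.
  Jasper vs Elmhurst: Jasper wins 27–10.
  Jasper vs Claremont: Jasper wins 19–18.
  Brookfield vs Elmhurst: Brookfield wins 37–0.
  Brookfield vs Claremont: Brookfield wins 19–18.
  Elmhurst vs Claremont: Claremont wins 25–12.
Copeland scores (wins − losses):
  Fairview: 2 − 2 = 0
  Jasper: 2 − 2 = 0
  Brookfield: 4 − 0 = 4
  Elmhurst: 0 − 4 = -4
  Claremont: 2 − 2 = 0
Brookfield has the best Copeland score.

Brookfield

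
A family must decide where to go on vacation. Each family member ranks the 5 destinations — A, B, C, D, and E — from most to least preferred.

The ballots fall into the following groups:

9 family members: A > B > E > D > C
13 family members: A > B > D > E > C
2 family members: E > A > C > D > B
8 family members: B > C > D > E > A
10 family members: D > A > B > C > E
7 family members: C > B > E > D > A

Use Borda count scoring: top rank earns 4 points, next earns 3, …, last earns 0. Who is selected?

B

Borda scores:
  A: 9·4 + 13·4 + 2·3 + 8·0 + 10·3 + 7·0 = 124
  B: 9·3 + 13·3 + 2·0 + 8·4 + 10·2 + 7·3 = 139
  C: 9·0 + 13·0 + 2·2 + 8·3 + 10·1 + 7·4 = 66
  D: 9·1 + 13·2 + 2·1 + 8·2 + 10·4 + 7·1 = 100
  E: 9·2 + 13·1 + 2·4 + 8·1 + 10·0 + 7·2 = 61
B has the highest total.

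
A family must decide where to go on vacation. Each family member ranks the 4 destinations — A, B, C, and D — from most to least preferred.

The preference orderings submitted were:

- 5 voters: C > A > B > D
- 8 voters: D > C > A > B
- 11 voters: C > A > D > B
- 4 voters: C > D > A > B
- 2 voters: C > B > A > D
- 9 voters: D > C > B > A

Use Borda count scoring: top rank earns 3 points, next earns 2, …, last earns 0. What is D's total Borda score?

70

Borda scores:
  A: 5·2 + 8·1 + 11·2 + 4·1 + 2·1 + 9·0 = 46
  B: 5·1 + 8·0 + 11·0 + 4·0 + 2·2 + 9·1 = 18
  C: 5·3 + 8·2 + 11·3 + 4·3 + 2·3 + 9·2 = 100
  D: 5·0 + 8·3 + 11·1 + 4·2 + 2·0 + 9·3 = 70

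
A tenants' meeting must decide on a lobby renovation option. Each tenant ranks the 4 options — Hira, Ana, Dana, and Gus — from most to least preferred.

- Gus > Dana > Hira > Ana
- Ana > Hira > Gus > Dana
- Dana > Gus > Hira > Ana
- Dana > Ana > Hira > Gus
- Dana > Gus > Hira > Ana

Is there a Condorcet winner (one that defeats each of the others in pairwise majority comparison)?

Head-to-head results (5 voters total):
Hira vs Ana: Hira wins 3–2.
Hira vs Dana: Dana wins 4–1.
Hira vs Gus: Gus wins 3–2.
Ana vs Dana: Dana wins 4–1.
Ana vs Gus: Gus wins 3–2.
Dana vs Gus: Dana wins 3–2.
Dana beats each rival — Hira (4–1), Ana (4–1), Gus (3–2) — so Dana is the Condorcet winner.

Yes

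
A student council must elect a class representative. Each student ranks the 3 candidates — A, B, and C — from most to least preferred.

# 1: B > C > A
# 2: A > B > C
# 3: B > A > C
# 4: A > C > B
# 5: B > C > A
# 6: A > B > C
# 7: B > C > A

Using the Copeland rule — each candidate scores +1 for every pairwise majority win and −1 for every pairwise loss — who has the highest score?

B

Pairwise results:
  A vs B: B wins 4–3.
  A vs C: A wins 4–3.
  B vs C: B wins 6–1.
Copeland scores (wins − losses):
  A: 1 − 1 = 0
  B: 2 − 0 = 2
  C: 0 − 2 = -2
B has the best Copeland score.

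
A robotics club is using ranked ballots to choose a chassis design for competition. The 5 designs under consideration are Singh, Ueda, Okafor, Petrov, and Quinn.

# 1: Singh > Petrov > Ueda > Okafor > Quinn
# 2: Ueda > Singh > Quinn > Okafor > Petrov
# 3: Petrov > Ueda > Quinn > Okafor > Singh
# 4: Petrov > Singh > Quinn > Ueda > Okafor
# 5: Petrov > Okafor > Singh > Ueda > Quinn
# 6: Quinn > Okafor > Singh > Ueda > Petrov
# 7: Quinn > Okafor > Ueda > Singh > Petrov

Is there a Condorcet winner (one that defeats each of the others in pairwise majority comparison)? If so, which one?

There is no Condorcet winner

Head-to-head results (7 voters total):
Singh vs Ueda: Singh wins 4–3.
Singh vs Okafor: Okafor wins 4–3.
Singh vs Petrov: Singh wins 4–3.
Singh vs Quinn: Singh wins 4–3.
Ueda vs Okafor: Ueda wins 4–3.
Ueda vs Petrov: Petrov wins 4–3.
Ueda vs Quinn: Ueda wins 4–3.
Okafor vs Petrov: Petrov wins 4–3.
Okafor vs Quinn: Quinn wins 5–2.
Petrov vs Quinn: Petrov wins 4–3.
No candidate beats all others: Singh beats Ueda beats Okafor beats Singh, a majority cycle.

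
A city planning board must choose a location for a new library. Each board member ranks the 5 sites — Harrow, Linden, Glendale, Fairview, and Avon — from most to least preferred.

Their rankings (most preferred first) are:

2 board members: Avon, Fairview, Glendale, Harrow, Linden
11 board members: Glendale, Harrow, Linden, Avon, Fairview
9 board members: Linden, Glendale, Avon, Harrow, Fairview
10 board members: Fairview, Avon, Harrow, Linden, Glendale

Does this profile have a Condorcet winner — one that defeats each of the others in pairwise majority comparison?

No

Head-to-head results (32 voters total):
Harrow vs Linden: Harrow wins 23–9.
Harrow vs Glendale: Glendale wins 22–10.
Harrow vs Fairview: Harrow wins 20–12.
Harrow vs Avon: Avon wins 21–11.
Linden vs Glendale: Linden wins 19–13.
Linden vs Fairview: Linden wins 20–12.
Linden vs Avon: Linden wins 20–12.
Glendale vs Fairview: Glendale wins 20–12.
Glendale vs Avon: Glendale wins 20–12.
Fairview vs Avon: Avon wins 22–10.
No candidate beats all others: Harrow beats Linden beats Glendale beats Harrow, a majority cycle.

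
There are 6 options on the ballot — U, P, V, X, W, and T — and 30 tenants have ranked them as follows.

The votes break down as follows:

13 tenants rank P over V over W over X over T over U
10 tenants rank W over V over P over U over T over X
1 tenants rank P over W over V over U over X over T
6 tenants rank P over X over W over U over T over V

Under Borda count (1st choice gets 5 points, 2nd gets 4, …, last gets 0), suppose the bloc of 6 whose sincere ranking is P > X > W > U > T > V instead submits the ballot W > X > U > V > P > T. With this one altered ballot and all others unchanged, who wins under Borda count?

Borda totals with the altered ballot: U 40, P 106, V 107, X 51, W 123, T 23.
The switch changes the winner from P to W.

W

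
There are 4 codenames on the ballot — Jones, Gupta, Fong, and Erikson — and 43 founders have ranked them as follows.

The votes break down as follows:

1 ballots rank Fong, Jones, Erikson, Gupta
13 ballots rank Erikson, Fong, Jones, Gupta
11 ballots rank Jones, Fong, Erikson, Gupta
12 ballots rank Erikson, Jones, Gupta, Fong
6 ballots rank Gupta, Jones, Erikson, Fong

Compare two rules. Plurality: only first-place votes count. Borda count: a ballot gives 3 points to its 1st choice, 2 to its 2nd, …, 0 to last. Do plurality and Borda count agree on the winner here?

Plurality first-place counts: Jones 11, Gupta 6, Fong 1, Erikson 25 → Erikson.
Borda totals: Jones 84, Gupta 30, Fong 51, Erikson 93 → Erikson.
The two rules agree on Erikson.

Yes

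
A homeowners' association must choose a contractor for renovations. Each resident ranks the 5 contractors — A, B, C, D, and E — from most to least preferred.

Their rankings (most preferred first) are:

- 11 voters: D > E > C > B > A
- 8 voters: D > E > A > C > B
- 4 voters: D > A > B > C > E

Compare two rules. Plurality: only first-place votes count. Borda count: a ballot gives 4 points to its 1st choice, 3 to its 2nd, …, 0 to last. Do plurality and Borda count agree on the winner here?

Plurality first-place counts: A 0, B 0, C 0, D 23, E 0 → D.
Borda totals: A 28, B 19, C 34, D 92, E 57 → D.
The two rules agree on D.

Yes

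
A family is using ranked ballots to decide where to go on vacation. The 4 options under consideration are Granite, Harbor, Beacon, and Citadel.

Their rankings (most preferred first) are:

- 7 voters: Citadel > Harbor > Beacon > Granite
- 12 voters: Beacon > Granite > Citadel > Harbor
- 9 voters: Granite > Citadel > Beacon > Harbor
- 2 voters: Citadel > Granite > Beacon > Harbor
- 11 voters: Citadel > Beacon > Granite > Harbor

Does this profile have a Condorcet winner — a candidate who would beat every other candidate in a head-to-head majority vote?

No

Head-to-head results (41 voters total):
Granite vs Harbor: Granite wins 34–7.
Granite vs Beacon: Beacon wins 30–11.
Granite vs Citadel: Granite wins 21–20.
Harbor vs Beacon: Beacon wins 34–7.
Harbor vs Citadel: Citadel wins 41–0.
Beacon vs Citadel: Citadel wins 29–12.
No candidate beats all others: Granite beats Citadel beats Beacon beats Granite, a majority cycle.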